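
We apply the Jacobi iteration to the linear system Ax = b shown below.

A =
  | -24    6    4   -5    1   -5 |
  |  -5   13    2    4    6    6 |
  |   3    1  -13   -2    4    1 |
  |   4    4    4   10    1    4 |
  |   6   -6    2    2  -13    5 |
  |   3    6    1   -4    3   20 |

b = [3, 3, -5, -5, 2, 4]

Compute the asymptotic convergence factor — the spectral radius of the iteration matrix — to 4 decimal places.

0.8232

A = D + L + U where D = diag(-24, 13, -13, 10, -13, 20).
Jacobi T = -D⁻¹(L+U): T[0,1] = -(6)/(-24) = +0.2500; T[0,0] = 0.
  T[0,:] = [+0.0000  +0.2500  +0.1667  -0.2083  +0.0417  -0.2083]
  T[1,:] = [+0.3846  +0.0000  -0.1538  -0.3077  -0.4615  -0.4615]
  T[2,:] = [+0.2308  +0.0769  +0.0000  -0.1538  +0.3077  +0.0769]
  T[3,:] = [-0.4000  -0.4000  -0.4000  +0.0000  -0.1000  -0.4000]
  T[4,:] = [+0.4615  -0.4615  +0.1538  +0.1538  +0.0000  +0.3846]
  T[5,:] = [-0.1500  -0.3000  -0.0500  +0.2000  -0.1500  +0.0000]
moduli |λ_i(T)| = 0.8232, 0.5671, 0.4379, 0.3578, 0.3578, 0.0386.
ρ(T) = max|λ| = 0.8232; 0.8232 < 1: convergent.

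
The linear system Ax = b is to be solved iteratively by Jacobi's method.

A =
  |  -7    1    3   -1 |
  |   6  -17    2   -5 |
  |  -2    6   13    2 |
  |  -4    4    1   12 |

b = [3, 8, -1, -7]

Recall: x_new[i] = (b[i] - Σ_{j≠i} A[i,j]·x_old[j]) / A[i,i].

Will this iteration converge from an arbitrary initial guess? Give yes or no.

yes

Diagonal D = diag(-7, -17, 13, 12); L, U strict lower/upper.
Jacobi: T = -D⁻¹(L+U), T[0,1] = -(1)/(-7) = +0.1429; T[0,0] = 0.
  T[0,:] = [+0.0000 +0.1429 +0.4286 -0.1429]
  T[1,:] = [+0.3529 +0.0000 +0.1176 -0.2941]
  T[2,:] = [+0.1538 -0.4615 +0.0000 -0.1538]
  T[3,:] = [+0.3333 -0.3333 -0.0833 +0.0000]
|λ(T)| sorted: 0.5747, 0.3563, 0.3563, 0.2201.
ρ = 0.5747; 0.5747 < 1 ⇒ converges.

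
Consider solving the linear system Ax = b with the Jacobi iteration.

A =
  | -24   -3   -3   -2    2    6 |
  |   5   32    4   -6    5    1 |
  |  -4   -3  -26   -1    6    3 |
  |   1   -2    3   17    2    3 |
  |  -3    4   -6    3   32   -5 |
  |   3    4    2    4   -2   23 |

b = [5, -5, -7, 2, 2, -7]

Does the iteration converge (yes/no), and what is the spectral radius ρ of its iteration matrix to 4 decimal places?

yes, ρ = 0.5133

Diagonal D = diag(-24, 32, -26, 17, 32, 23); L, U strict lower/upper.
Jacobi T = -D⁻¹(L+U): T[4,0] = -(-3)/(32) = +0.0938; T[4,4] = 0.
  T[0,:] = [+0.0000 -0.1250 -0.1250 -0.0833 +0.0833 +0.2500]
  T[1,:] = [-0.1562 +0.0000 -0.1250 +0.1875 -0.1562 -0.0312]
  T[2,:] = [-0.1538 -0.1154 +0.0000 -0.0385 +0.2308 +0.1154]
  T[3,:] = [-0.0588 +0.1176 -0.1765 +0.0000 -0.1176 -0.1765]
  T[4,:] = [+0.0938 -0.1250 +0.1875 -0.0938 +0.0000 +0.1562]
  T[5,:] = [-0.1304 -0.1739 -0.0870 -0.1739 +0.0870 +0.0000]
eigenvalue magnitudes: 0.5133, 0.2488, 0.2488, 0.2009, 0.1369, 0.0640.
ρ(T) = max|λ| = 0.5133; 0.5133 < 1: convergent.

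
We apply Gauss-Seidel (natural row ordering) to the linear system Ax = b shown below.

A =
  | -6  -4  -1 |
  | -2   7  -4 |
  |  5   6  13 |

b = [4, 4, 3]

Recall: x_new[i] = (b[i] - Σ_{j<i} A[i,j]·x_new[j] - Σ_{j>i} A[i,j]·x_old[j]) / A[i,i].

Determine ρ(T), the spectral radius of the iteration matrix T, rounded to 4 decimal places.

Split A = D + L + U, D = diag(-6, 7, 13).
Gauss-Seidel: T = -(D+L)⁻¹U, row 0 first, T[0,1] = -(-4)/(-6) = -0.6667; later rows by forward substitution.
  T[0,:] = [+0.0000  -0.6667  -0.1667]
  T[1,:] = [+0.0000  -0.1905  +0.5238]
  T[2,:] = [+0.0000  +0.3443  -0.1777]
moduli |λ_i(T)| = 0.6088, 0.2407, 0.0000.
spectral radius ρ = 0.6088; 0.6088 < 1: convergent.

0.6088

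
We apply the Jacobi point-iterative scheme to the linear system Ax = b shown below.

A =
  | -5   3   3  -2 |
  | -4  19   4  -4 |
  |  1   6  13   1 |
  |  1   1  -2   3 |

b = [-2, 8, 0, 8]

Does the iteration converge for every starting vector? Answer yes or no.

A = D + L + U where D = diag(-5, 19, 13, 3).
Jacobi T = -D⁻¹(L+U): T[1,0] = -(-4)/(19) = +0.2105; T[1,1] = 0.
  T[0,:] = [+0.0000, +0.6000, +0.6000, -0.4000]
  T[1,:] = [+0.2105, +0.0000, -0.2105, +0.2105]
  T[2,:] = [-0.0769, -0.4615, +0.0000, -0.0769]
  T[3,:] = [-0.3333, -0.3333, +0.6667, +0.0000]
moduli |λ_i(T)| = 0.6442, 0.3854, 0.3551, 0.3551.
spectral radius ρ = 0.6442; 0.6442 < 1, so it converges for any x₀.

yes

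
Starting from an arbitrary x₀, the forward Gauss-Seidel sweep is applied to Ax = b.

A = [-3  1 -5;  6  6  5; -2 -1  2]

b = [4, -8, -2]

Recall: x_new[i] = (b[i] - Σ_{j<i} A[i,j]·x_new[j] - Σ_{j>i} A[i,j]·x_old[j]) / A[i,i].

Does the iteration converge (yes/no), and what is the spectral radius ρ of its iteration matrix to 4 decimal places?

Split A = D + L + U, D = diag(-3, 6, 2).
T_GS = -(D+L)⁻¹U: row 0 first, T[0,1] = -(1)/(-3) = +0.3333; later rows by forward substitution.
  T[0,:] = [+0.0000  +0.3333  -1.6667]
  T[1,:] = [+0.0000  -0.3333  +0.8333]
  T[2,:] = [+0.0000  +0.1667  -1.2500]
eigenvalue magnitudes: 1.3824, 0.2009, 0.0000.
ρ(T) = max|λ| = 1.3824; 1.3824 > 1: divergent.

no, ρ = 1.3824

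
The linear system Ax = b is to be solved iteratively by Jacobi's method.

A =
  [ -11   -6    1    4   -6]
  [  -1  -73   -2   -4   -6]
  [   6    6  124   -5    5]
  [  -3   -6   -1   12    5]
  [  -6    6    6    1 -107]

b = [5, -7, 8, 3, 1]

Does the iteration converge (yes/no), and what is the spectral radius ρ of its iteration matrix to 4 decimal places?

Let D = diag(-11, -73, 124, 12, -107); L, U the strict triangles.
Jacobi T = -D⁻¹(L+U): T[1,2] = -(-2)/(-73) = -0.0274; T[1,1] = 0.
  T[0,:] = [+0.0000 -0.5455 +0.0909 +0.3636 -0.5455]
  T[1,:] = [-0.0137 +0.0000 -0.0274 -0.0548 -0.0822]
  T[2,:] = [-0.0484 -0.0484 +0.0000 +0.0403 -0.0403]
  T[3,:] = [+0.2500 +0.5000 +0.0833 +0.0000 -0.4167]
  T[4,:] = [-0.0561 +0.0561 +0.0561 +0.0093 +0.0000]
moduli |λ_i(T)| = 0.3812, 0.3011, 0.1689, 0.1689, 0.0406.
spectral radius ρ = 0.3812; 0.3812 < 1, so it converges for any x₀.

yes, ρ = 0.3812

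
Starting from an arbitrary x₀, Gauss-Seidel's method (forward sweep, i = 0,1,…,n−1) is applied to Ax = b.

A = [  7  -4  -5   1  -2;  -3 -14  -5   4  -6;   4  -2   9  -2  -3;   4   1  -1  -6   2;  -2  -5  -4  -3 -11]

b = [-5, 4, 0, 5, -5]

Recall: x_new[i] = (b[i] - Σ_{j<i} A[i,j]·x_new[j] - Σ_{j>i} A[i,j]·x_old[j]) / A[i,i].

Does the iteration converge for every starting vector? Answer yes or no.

yes

Let D = diag(7, -14, 9, -6, -11); L, U the strict triangles.
Gauss-Seidel: T = -(D+L)⁻¹U, row 0 first, T[0,3] = -(1)/(7) = -0.1429; later rows by forward substitution.
  T[0,:] = [+0.0000  +0.5714  +0.7143  -0.1429  +0.2857]
  T[1,:] = [+0.0000  -0.1224  -0.5102  +0.3163  -0.4898]
  T[2,:] = [+0.0000  -0.2812  -0.4308  +0.3560  +0.0975]
  T[3,:] = [+0.0000  +0.4074  +0.4630  -0.1019  +0.4259]
  T[4,:] = [+0.0000  -0.0571  +0.1324  -0.2195  +0.0191]
eigenvalue magnitudes: 0.9468, 0.3195, 0.0953, 0.0953, 0.0000.
ρ = 0.9468; 0.9468 < 1 ⇒ converges.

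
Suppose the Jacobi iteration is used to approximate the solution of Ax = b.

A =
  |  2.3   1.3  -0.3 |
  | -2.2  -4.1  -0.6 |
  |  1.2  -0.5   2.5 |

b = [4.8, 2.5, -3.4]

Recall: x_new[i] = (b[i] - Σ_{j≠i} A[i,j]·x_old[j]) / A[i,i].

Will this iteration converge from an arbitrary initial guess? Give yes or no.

yes

Diagonal D = diag(2.3, -4.1, 2.5); L, U strict lower/upper.
T_J = -D⁻¹(L+U): T[2,0] = -(1.2)/(2.5) = -0.4800; T[2,2] = 0.
  T[0,:] = [+0.0000  -0.5652  +0.1304]
  T[1,:] = [-0.5366  +0.0000  -0.1463]
  T[2,:] = [-0.4800  +0.2000  +0.0000]
moduli |λ_i(T)| = 0.5551, 0.3110, 0.3110.
ρ(T) = max|λ| = 0.5551; 0.5551 < 1 ⇒ converges.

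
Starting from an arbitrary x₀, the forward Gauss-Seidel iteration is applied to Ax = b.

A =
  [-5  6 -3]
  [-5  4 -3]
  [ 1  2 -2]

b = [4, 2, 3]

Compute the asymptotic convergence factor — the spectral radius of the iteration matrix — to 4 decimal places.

1.5000

Write A = D+L+U with D = diag(-5, 4, -2).
GS T = -(D+L)⁻¹U: row 0 first, T[0,1] = -(6)/(-5) = +1.2000; later rows by forward substitution.
  T[0,:] = [+0.0000  +1.2000  -0.6000]
  T[1,:] = [+0.0000  +1.5000  +0.0000]
  T[2,:] = [+0.0000  +2.1000  -0.3000]
|eigenvalues of T|: 1.5000, 0.3000, 0.0000.
ρ = 1.5000; 1.5000 > 1, so it fails to converge.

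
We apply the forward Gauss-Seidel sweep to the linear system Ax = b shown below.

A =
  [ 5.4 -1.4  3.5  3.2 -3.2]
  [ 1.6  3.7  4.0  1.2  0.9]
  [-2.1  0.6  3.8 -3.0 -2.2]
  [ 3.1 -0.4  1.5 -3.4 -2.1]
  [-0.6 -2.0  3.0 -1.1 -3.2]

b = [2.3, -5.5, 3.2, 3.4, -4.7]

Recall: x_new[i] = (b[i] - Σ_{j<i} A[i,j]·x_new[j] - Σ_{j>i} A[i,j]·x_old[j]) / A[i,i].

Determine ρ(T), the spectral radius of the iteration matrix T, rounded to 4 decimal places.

1.2139

A = D + L + U where D = diag(5.4, 3.7, 3.8, -3.4, -3.2).
GS T = -(D+L)⁻¹U: row 0 first, T[0,3] = -(3.2)/(5.4) = -0.5926; later rows by forward substitution.
  T[0,:] = [+0.0000, +0.2593, -0.6481, -0.5926, +0.5926]
  T[1,:] = [+0.0000, -0.1121, -0.8008, -0.0681, -0.4995]
  T[2,:] = [+0.0000, +0.1610, -0.2317, +0.4727, +0.9853]
  T[3,:] = [+0.0000, +0.3206, -0.5990, -0.3237, +0.4161]
  T[4,:] = [+0.0000, +0.0622, +0.6107, +0.7081, +0.9818]
eigenvalue magnitudes: 1.2139, 0.6081, 0.3824, 0.0908, 0.0000.
ρ(T) = max|λ| = 1.2139; 1.2139 > 1 ⇒ diverges.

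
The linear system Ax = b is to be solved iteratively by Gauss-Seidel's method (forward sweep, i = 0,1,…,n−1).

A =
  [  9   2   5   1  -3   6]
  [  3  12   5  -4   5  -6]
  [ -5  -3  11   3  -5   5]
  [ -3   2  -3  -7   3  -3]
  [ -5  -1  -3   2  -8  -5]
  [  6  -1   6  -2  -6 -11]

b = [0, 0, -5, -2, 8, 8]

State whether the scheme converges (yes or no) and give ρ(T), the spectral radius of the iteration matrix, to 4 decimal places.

no, ρ = 1.2675

A = D + L + U where D = diag(9, 12, 11, -7, -8, -11).
GS T = -(D+L)⁻¹U: row 0 first, T[0,3] = -(1)/(9) = -0.1111; later rows by forward substitution.
  T[0,:] = [+0.0000  -0.2222  -0.5556  -0.1111  +0.3333  -0.6667]
  T[1,:] = [+0.0000  +0.0556  -0.2778  +0.3611  -0.5000  +0.6667]
  T[2,:] = [+0.0000  -0.0859  -0.3283  -0.2247  +0.4697  -0.5758]
  T[3,:] = [+0.0000  +0.1479  +0.2994  +0.2471  -0.0584  +0.2944]
  T[4,:] = [+0.0000  +0.2011  +0.5799  +0.1704  -0.3366  -0.0022]
  T[5,:] = [+0.0000  -0.3097  -0.8276  -0.3539  +0.6777  -0.7906]
eigenvalue magnitudes: 1.2675, 0.2533, 0.2533, 0.2143, 0.2116, 0.0000.
ρ = 1.2675; 1.2675 > 1 ⇒ diverges.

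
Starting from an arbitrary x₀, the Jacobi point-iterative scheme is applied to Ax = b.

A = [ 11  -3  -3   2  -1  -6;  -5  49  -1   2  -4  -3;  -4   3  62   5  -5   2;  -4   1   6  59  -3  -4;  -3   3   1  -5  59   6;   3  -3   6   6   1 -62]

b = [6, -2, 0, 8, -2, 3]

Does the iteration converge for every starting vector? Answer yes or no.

yes

Split A = D + L + U, D = diag(11, 49, 62, 59, 59, -62).
Jacobi: T = -D⁻¹(L+U), T[4,5] = -(6)/(59) = -0.1017; T[4,4] = 0.
  T[0,:] = [+0.0000  +0.2727  +0.2727  -0.1818  +0.0909  +0.5455]
  T[1,:] = [+0.1020  +0.0000  +0.0204  -0.0408  +0.0816  +0.0612]
  T[2,:] = [+0.0645  -0.0484  +0.0000  -0.0806  +0.0806  -0.0323]
  T[3,:] = [+0.0678  -0.0169  -0.1017  +0.0000  +0.0508  +0.0678]
  T[4,:] = [+0.0508  -0.0508  -0.0169  +0.0847  +0.0000  -0.1017]
  T[5,:] = [+0.0484  -0.0484  +0.0968  +0.0968  +0.0161  +0.0000]
|roots of det(T-λI)|: 0.2434, 0.2031, 0.2031, 0.1149, 0.0220, 0.0220.
ρ = 0.2434; 0.2434 < 1 ⇒ converges.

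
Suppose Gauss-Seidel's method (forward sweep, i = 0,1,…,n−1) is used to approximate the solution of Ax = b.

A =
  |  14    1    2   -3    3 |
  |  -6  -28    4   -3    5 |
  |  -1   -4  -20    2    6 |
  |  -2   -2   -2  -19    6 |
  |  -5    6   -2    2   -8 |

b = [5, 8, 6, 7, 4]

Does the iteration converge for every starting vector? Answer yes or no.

yes

Let D = diag(14, -28, -20, -19, -8); L, U the strict triangles.
T_GS = -(D+L)⁻¹U: row 0 first, T[0,2] = -(2)/(14) = -0.1429; later rows by forward substitution.
  T[0,:] = [+0.0000  -0.0714  -0.1429  +0.2143  -0.2143]
  T[1,:] = [+0.0000  +0.0153  +0.1735  -0.1531  +0.2245]
  T[2,:] = [+0.0000  +0.0005  -0.0276  +0.1199  +0.2658]
  T[3,:] = [+0.0000  +0.0059  -0.0003  -0.0191  +0.2867]
  T[4,:] = [+0.0000  +0.0575  +0.2262  -0.2835  +0.3075]
|roots of det(T-λI)|: 0.3472, 0.1509, 0.1509, 0.0255, 0.0000.
spectral radius ρ = 0.3472; 0.3472 < 1 ⇒ converges.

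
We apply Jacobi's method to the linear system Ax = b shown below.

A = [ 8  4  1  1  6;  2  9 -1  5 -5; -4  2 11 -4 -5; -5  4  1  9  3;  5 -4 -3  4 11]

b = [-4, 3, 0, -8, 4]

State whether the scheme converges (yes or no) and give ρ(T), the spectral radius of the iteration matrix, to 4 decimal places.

Diagonal D = diag(8, 9, 11, 9, 11); L, U strict lower/upper.
Jacobi: T = -D⁻¹(L+U), T[2,0] = -(-4)/(11) = +0.3636; T[2,2] = 0.
  T[0,:] = [+0.0000  -0.5000  -0.1250  -0.1250  -0.7500]
  T[1,:] = [-0.2222  +0.0000  +0.1111  -0.5556  +0.5556]
  T[2,:] = [+0.3636  -0.1818  +0.0000  +0.3636  +0.4545]
  T[3,:] = [+0.5556  -0.4444  -0.1111  +0.0000  -0.3333]
  T[4,:] = [-0.4545  +0.3636  +0.2727  -0.3636  +0.0000]
eigenvalue magnitudes: 1.1638, 0.5142, 0.5142, 0.4246, 0.2057.
ρ(T) = max|λ| = 1.1638; 1.1638 > 1, so it fails to converge.

no, ρ = 1.1638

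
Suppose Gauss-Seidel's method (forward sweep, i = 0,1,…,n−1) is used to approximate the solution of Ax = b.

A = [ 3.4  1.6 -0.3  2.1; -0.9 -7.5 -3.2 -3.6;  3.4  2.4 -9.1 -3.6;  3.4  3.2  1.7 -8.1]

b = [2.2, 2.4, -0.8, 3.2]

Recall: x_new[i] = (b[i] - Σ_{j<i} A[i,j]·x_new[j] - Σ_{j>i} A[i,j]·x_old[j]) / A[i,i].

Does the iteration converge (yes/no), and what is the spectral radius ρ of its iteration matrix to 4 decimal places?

yes, ρ = 0.9188

Let D = diag(3.4, -7.5, -9.1, -8.1); L, U the strict triangles.
Gauss-Seidel: T = -(D+L)⁻¹U, row 0 first, T[0,2] = -(-0.3)/(3.4) = +0.0882; later rows by forward substitution.
  T[0,:] = [+0.0000 -0.4706 +0.0882 -0.6176]
  T[1,:] = [+0.0000 +0.0565 -0.4373 -0.4059]
  T[2,:] = [+0.0000 -0.1609 -0.0824 -0.7334]
  T[3,:] = [+0.0000 -0.2090 -0.1530 -0.5735]
|roots of det(T-λI)|: 0.9188, 0.1905, 0.1905, 0.0000.
ρ = 0.9188; 0.9188 < 1 ⇒ converges.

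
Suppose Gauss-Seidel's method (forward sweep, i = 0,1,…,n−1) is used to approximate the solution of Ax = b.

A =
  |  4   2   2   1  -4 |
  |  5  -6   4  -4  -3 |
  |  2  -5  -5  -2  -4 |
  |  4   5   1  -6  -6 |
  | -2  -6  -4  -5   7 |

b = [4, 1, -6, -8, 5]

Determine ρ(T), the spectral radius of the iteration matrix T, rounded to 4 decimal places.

1.3796

Let D = diag(4, -6, -5, -6, 7); L, U the strict triangles.
Gauss-Seidel: T = -(D+L)⁻¹U, row 0 first, T[0,2] = -(2)/(4) = -0.5000; later rows by forward substitution.
  T[0,:] = [+0.0000, -0.5000, -0.5000, -0.2500, +1.0000]
  T[1,:] = [+0.0000, -0.4167, +0.2500, -0.8750, +0.3333]
  T[2,:] = [+0.0000, +0.2167, -0.4500, +0.3750, -0.7333]
  T[3,:] = [+0.0000, -0.6444, -0.2000, -0.8333, -0.1778]
  T[4,:] = [+0.0000, -0.8365, -0.3286, -1.2024, +0.0254]
|eigenvalues of T|: 1.3796, 0.7130, 0.2794, 0.1386, 0.0000.
ρ(T) = max|λ| = 1.3796; 1.3796 > 1 ⇒ diverges.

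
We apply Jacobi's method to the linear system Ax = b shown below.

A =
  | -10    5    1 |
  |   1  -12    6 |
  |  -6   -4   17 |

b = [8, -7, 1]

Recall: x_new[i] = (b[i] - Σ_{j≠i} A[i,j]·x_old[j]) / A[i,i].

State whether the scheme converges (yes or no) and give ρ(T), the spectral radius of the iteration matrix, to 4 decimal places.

Write A = D+L+U with D = diag(-10, -12, 17).
Jacobi T = -D⁻¹(L+U): T[1,0] = -(1)/(-12) = +0.0833; T[1,1] = 0.
  T[0,:] = [+0.0000, +0.5000, +0.1000]
  T[1,:] = [+0.0833, +0.0000, +0.5000]
  T[2,:] = [+0.3529, +0.2353, +0.0000]
|eigenvalues of T|: 0.5896, 0.3911, 0.3911.
ρ(T) = max|λ| = 0.5896; 0.5896 < 1 ⇒ converges.

yes, ρ = 0.5896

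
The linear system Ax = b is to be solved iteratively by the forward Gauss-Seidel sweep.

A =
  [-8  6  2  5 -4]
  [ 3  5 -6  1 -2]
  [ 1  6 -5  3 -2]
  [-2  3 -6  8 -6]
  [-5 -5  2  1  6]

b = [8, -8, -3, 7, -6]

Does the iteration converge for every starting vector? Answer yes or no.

no

Write A = D+L+U with D = diag(-8, 5, -5, 8, 6).
T_GS = -(D+L)⁻¹U: row 0 first, T[0,4] = -(-4)/(-8) = -0.5000; later rows by forward substitution.
  T[0,:] = [+0.0000 +0.7500 +0.2500 +0.6250 -0.5000]
  T[1,:] = [+0.0000 -0.4500 +1.0500 -0.5750 +0.7000]
  T[2,:] = [+0.0000 -0.3900 +1.3100 +0.0350 +0.3400]
  T[3,:] = [+0.0000 +0.0637 +0.6513 +0.3981 +0.6175]
  T[4,:] = [+0.0000 +0.3694 +0.5381 -0.0364 -0.0496]
eigenvalue magnitudes: 1.3370, 0.7521, 0.5793, 0.5793, 0.0000.
ρ = 1.3370; 1.3370 > 1 ⇒ diverges.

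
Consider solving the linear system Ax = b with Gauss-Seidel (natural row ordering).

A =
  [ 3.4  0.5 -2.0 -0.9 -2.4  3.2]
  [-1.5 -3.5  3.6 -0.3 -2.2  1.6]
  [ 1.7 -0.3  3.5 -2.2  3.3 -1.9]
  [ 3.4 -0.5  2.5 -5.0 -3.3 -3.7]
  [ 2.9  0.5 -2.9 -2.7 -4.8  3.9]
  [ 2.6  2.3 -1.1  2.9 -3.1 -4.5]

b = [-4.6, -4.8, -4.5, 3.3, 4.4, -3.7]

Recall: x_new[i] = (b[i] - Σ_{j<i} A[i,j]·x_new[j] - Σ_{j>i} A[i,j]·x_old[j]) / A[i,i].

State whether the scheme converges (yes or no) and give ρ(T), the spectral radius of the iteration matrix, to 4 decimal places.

Let D = diag(3.4, -3.5, 3.5, -5, -4.8, -4.5); L, U the strict triangles.
GS T = -(D+L)⁻¹U: row 0 first, T[0,2] = -(-2)/(3.4) = +0.5882; later rows by forward substitution.
  T[0,:] = [+0.0000, -0.1471, +0.5882, +0.2647, +0.7059, -0.9412]
  T[1,:] = [+0.0000, +0.0630, +0.7765, -0.1992, -0.9311, +0.8605]
  T[2,:] = [+0.0000, +0.0768, -0.2192, +0.4829, -1.3655, +1.0738]
  T[3,:] = [+0.0000, -0.0679, +0.2128, +0.4414, -0.7697, -0.9292]
  T[4,:] = [+0.0000, -0.0905, +0.4490, -0.4009, +1.5874, +0.2074]
  T[5,:] = [+0.0000, -0.0529, +0.6181, +0.4937, -1.3238, -1.1082]
|λ(T)| sorted: 1.5450, 1.1543, 1.1543, 0.3978, 0.0360, 0.0000.
ρ = 1.5450; 1.5450 > 1 ⇒ diverges.

no, ρ = 1.5450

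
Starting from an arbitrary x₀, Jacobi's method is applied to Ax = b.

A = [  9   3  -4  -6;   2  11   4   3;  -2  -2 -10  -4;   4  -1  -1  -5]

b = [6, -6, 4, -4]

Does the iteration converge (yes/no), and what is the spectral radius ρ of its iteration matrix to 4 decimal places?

yes, ρ = 0.8260

Diagonal D = diag(9, 11, -10, -5); L, U strict lower/upper.
Jacobi: T = -D⁻¹(L+U), T[1,3] = -(3)/(11) = -0.2727; T[1,1] = 0.
  T[0,:] = [+0.0000, -0.3333, +0.4444, +0.6667]
  T[1,:] = [-0.1818, +0.0000, -0.3636, -0.2727]
  T[2,:] = [-0.2000, -0.2000, +0.0000, -0.4000]
  T[3,:] = [+0.8000, -0.2000, -0.2000, +0.0000]
|roots of det(T-λI)|: 0.8260, 0.6635, 0.4614, 0.2988.
ρ = 0.8260; 0.8260 < 1: convergent.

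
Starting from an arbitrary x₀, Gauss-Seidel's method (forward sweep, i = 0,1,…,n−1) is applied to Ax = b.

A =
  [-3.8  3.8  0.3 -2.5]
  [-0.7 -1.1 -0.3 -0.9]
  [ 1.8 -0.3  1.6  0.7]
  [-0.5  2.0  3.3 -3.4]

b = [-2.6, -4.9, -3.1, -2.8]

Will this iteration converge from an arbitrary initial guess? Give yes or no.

no

Diagonal D = diag(-3.8, -1.1, 1.6, -3.4); L, U strict lower/upper.
GS T = -(D+L)⁻¹U: row 0 first, T[0,2] = -(0.3)/(-3.8) = +0.0789; later rows by forward substitution.
  T[0,:] = [+0.0000, +1.0000, +0.0789, -0.6579]
  T[1,:] = [+0.0000, -0.6364, -0.3230, -0.3995]
  T[2,:] = [+0.0000, -1.2443, -0.1494, +0.2277]
  T[3,:] = [+0.0000, -1.7291, -0.3466, +0.0828]
|eigenvalues of T|: 1.4097, 0.6886, 0.0181, 0.0000.
ρ = 1.4097; 1.4097 > 1: divergent.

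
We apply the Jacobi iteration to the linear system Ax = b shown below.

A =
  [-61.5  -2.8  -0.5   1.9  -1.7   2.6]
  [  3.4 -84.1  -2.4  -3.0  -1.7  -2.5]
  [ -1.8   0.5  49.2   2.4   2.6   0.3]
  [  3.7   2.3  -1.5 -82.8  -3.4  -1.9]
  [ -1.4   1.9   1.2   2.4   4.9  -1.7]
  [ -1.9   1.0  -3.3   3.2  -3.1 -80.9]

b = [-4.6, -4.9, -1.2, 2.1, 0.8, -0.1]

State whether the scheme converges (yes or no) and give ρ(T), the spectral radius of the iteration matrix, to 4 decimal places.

Split A = D + L + U, D = diag(-61.5, -84.1, 49.2, -82.8, 4.9, -80.9).
T_J = -D⁻¹(L+U): T[1,4] = -(-1.7)/(-84.1) = -0.0202; T[1,1] = 0.
  T[0,:] = [+0.0000 -0.0455 -0.0081 +0.0309 -0.0276 +0.0423]
  T[1,:] = [+0.0404 +0.0000 -0.0285 -0.0357 -0.0202 -0.0297]
  T[2,:] = [+0.0366 -0.0102 +0.0000 -0.0488 -0.0528 -0.0061]
  T[3,:] = [+0.0447 +0.0278 -0.0181 +0.0000 -0.0411 -0.0229]
  T[4,:] = [+0.2857 -0.3878 -0.2449 -0.4898 +0.0000 +0.3469]
  T[5,:] = [-0.0235 +0.0124 -0.0408 +0.0396 -0.0383 +0.0000]
|eigenvalues of T|: 0.1720, 0.1096, 0.0812, 0.0812, 0.0477, 0.0339.
spectral radius ρ = 0.1720; 0.1720 < 1: convergent.

yes, ρ = 0.1720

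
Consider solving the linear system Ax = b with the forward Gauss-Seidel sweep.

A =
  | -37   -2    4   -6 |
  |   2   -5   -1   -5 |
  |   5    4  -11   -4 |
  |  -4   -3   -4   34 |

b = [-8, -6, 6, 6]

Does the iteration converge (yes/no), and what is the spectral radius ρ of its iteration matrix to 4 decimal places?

yes, ρ = 0.2907

Diagonal D = diag(-37, -5, -11, 34); L, U strict lower/upper.
Gauss-Seidel: T = -(D+L)⁻¹U, row 0 first, T[0,1] = -(-2)/(-37) = -0.0541; later rows by forward substitution.
  T[0,:] = [+0.0000  -0.0541  +0.1081  -0.1622]
  T[1,:] = [+0.0000  -0.0216  -0.1568  -1.0649]
  T[2,:] = [+0.0000  -0.0324  -0.0079  -0.8246]
  T[3,:] = [+0.0000  -0.0121  -0.0020  -0.2100]
|λ(T)| sorted: 0.2907, 0.0399, 0.0399, 0.0000.
ρ = 0.2907; 0.2907 < 1, so it converges for any x₀.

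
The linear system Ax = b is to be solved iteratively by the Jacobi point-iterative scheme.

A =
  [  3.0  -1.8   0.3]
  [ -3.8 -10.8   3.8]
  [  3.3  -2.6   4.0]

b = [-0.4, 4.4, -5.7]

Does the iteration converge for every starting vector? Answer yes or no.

yes

A = D + L + U where D = diag(3, -10.8, 4).
Jacobi T = -D⁻¹(L+U): T[0,1] = -(-1.8)/(3) = +0.6000; T[0,0] = 0.
  T[0,:] = [+0.0000 +0.6000 -0.1000]
  T[1,:] = [-0.3519 +0.0000 +0.3519]
  T[2,:] = [-0.8250 +0.6500 +0.0000]
eigenvalue magnitudes: 0.5952, 0.5042, 0.5042.
ρ = 0.5952; 0.5952 < 1, so it converges for any x₀.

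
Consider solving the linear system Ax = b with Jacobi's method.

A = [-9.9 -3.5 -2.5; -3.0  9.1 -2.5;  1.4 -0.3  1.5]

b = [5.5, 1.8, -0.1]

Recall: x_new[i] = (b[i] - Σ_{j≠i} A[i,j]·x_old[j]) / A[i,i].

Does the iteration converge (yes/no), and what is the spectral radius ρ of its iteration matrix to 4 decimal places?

yes, ρ = 0.5546

A = D + L + U where D = diag(-9.9, 9.1, 1.5).
Jacobi T = -D⁻¹(L+U): T[0,2] = -(-2.5)/(-9.9) = -0.2525; T[0,0] = 0.
  T[0,:] = [+0.0000  -0.3535  -0.2525]
  T[1,:] = [+0.3297  +0.0000  +0.2747]
  T[2,:] = [-0.9333  +0.2000  +0.0000]
|λ(T)| sorted: 0.5546, 0.3653, 0.3653.
ρ(T) = max|λ| = 0.5546; 0.5546 < 1, so it converges for any x₀.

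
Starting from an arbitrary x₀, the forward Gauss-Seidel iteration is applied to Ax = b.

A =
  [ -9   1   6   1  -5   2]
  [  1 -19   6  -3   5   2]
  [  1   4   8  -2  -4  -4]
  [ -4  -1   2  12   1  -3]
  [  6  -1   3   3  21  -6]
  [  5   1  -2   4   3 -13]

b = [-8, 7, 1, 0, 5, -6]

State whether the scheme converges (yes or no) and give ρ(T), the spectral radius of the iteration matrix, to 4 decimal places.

Write A = D+L+U with D = diag(-9, -19, 8, 12, 21, -13).
GS T = -(D+L)⁻¹U: row 0 first, T[0,5] = -(2)/(-9) = +0.2222; later rows by forward substitution.
  T[0,:] = [+0.0000  +0.1111  +0.6667  +0.1111  -0.5556  +0.2222]
  T[1,:] = [+0.0000  +0.0058  +0.3509  -0.1520  +0.2339  +0.1170]
  T[2,:] = [+0.0000  -0.0168  -0.2588  +0.3121  +0.4525  +0.4137]
  T[3,:] = [+0.0000  +0.0403  +0.2946  -0.0277  -0.3244  +0.2649]
  T[4,:] = [+0.0000  -0.0348  -0.1789  -0.0796  +0.1516  +0.1308]
  T[5,:] = [+0.0000  +0.0501  +0.3726  -0.0439  -0.3301  +0.1425]
|λ(T)| sorted: 0.5126, 0.2929, 0.2929, 0.0484, 0.0378, 0.0000.
ρ = 0.5126; 0.5126 < 1: convergent.

yes, ρ = 0.5126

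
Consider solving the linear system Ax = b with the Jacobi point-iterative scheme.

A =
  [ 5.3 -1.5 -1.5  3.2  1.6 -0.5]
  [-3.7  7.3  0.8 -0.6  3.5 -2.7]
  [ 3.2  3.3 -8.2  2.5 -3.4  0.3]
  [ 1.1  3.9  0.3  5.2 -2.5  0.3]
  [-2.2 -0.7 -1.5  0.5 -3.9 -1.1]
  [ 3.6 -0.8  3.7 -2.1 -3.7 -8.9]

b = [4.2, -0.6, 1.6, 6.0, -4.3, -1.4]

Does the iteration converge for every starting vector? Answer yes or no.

A = D + L + U where D = diag(5.3, 7.3, -8.2, 5.2, -3.9, -8.9).
Jacobi: T = -D⁻¹(L+U), T[4,1] = -(-0.7)/(-3.9) = -0.1795; T[4,4] = 0.
  T[0,:] = [+0.0000, +0.2830, +0.2830, -0.6038, -0.3019, +0.0943]
  T[1,:] = [+0.5068, +0.0000, -0.1096, +0.0822, -0.4795, +0.3699]
  T[2,:] = [+0.3902, +0.4024, +0.0000, +0.3049, -0.4146, +0.0366]
  T[3,:] = [-0.2115, -0.7500, -0.0577, +0.0000, +0.4808, -0.0577]
  T[4,:] = [-0.5641, -0.1795, -0.3846, +0.1282, +0.0000, -0.2821]
  T[5,:] = [+0.4045, -0.0899, +0.4157, -0.2360, -0.4157, +0.0000]
moduli |λ_i(T)| = 1.3825, 0.7148, 0.7148, 0.4351, 0.1026, 0.0178.
ρ = 1.3825; 1.3825 > 1 ⇒ diverges.

no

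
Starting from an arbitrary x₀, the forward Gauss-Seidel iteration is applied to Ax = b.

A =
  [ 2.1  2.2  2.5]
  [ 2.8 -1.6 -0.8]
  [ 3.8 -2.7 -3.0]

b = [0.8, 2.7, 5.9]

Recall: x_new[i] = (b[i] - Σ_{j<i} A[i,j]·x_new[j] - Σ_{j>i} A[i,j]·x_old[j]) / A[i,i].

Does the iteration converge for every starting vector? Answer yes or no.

Let D = diag(2.1, -1.6, -3); L, U the strict triangles.
Gauss-Seidel: T = -(D+L)⁻¹U, row 0 first, T[0,1] = -(2.2)/(2.1) = -1.0476; later rows by forward substitution.
  T[0,:] = [+0.0000  -1.0476  -1.1905]
  T[1,:] = [+0.0000  -1.8333  -2.5833]
  T[2,:] = [+0.0000  +0.3230  +0.8171]
|eigenvalues of T|: 1.4682, 0.4519, 0.0000.
ρ = 1.4682; 1.4682 > 1, so it fails to converge.

no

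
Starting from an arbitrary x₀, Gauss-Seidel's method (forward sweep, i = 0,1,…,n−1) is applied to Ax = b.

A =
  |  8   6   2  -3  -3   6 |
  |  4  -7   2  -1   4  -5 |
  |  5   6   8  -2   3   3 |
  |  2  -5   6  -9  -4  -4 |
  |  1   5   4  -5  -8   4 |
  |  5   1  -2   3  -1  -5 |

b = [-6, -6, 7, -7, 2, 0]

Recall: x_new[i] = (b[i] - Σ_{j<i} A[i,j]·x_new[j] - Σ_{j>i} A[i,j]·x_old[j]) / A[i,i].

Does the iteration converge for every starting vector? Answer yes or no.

Write A = D+L+U with D = diag(8, -7, 8, -9, -8, -5).
Gauss-Seidel: T = -(D+L)⁻¹U, row 0 first, T[0,5] = -(6)/(8) = -0.7500; later rows by forward substitution.
  T[0,:] = [+0.0000 -0.7500 -0.2500 +0.3750 +0.3750 -0.7500]
  T[1,:] = [+0.0000 -0.4286 +0.1429 +0.0714 +0.7857 -1.1429]
  T[2,:] = [+0.0000 +0.7902 +0.0491 -0.0379 -1.1987 +0.9509]
  T[3,:] = [+0.0000 +0.5982 -0.1022 +0.0184 -1.5967 +0.6577]
  T[4,:] = [+0.0000 -0.3404 +0.1465 +0.0611 +0.9366 -0.2437]
  T[5,:] = [+0.0000 -0.7248 -0.3317 +0.4033 -0.1337 -0.9156]
eigenvalue magnitudes: 1.5712, 0.6029, 0.6029, 0.3444, 0.0605, 0.0000.
ρ = 1.5712; 1.5712 > 1: divergent.

no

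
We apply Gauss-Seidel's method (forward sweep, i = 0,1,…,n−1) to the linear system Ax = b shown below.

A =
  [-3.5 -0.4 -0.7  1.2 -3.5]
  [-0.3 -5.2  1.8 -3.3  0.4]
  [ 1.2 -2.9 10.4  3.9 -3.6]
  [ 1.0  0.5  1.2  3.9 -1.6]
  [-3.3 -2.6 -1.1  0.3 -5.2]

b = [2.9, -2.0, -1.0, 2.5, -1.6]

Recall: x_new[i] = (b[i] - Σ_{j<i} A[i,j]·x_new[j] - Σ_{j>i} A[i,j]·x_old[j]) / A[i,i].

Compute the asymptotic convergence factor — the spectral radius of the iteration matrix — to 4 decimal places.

0.6834

A = D + L + U where D = diag(-3.5, -5.2, 10.4, 3.9, -5.2).
T_GS = -(D+L)⁻¹U: row 0 first, T[0,2] = -(-0.7)/(-3.5) = -0.2000; later rows by forward substitution.
  T[0,:] = [+0.0000  -0.1143  -0.2000  +0.3429  -1.0000]
  T[1,:] = [+0.0000  +0.0066  +0.3577  -0.6544  +0.1346]
  T[2,:] = [+0.0000  +0.0150  +0.1228  -0.5970  +0.4991]
  T[3,:] = [+0.0000  +0.0238  -0.0324  +0.1797  +0.4958]
  T[4,:] = [+0.0000  +0.0674  -0.0798  +0.2463  +0.4903]
|roots of det(T-λI)|: 0.6834, 0.2355, 0.1549, 0.1549, 0.0000.
spectral radius ρ = 0.6834; 0.6834 < 1: convergent.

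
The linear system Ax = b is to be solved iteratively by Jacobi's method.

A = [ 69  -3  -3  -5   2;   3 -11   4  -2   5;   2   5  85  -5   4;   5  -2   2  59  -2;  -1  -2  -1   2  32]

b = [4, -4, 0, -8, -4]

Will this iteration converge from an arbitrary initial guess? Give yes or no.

Write A = D+L+U with D = diag(69, -11, 85, 59, 32).
T_J = -D⁻¹(L+U): T[2,4] = -(4)/(85) = -0.0471; T[2,2] = 0.
  T[0,:] = [+0.0000 +0.0435 +0.0435 +0.0725 -0.0290]
  T[1,:] = [+0.2727 +0.0000 +0.3636 -0.1818 +0.4545]
  T[2,:] = [-0.0235 -0.0588 +0.0000 +0.0588 -0.0471]
  T[3,:] = [-0.0847 +0.0339 -0.0339 +0.0000 +0.0339]
  T[4,:] = [+0.0312 +0.0625 +0.0312 -0.0625 +0.0000]
|eigenvalues of T|: 0.1614, 0.1173, 0.1173, 0.0876, 0.0876.
ρ = 0.1614; 0.1614 < 1: convergent.

yes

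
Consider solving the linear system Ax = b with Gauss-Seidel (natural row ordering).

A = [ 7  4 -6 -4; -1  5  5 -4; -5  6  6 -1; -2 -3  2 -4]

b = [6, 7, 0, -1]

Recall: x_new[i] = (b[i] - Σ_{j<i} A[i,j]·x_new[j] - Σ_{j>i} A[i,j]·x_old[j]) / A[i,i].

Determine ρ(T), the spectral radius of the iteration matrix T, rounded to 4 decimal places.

1.5627

Write A = D+L+U with D = diag(7, 5, 6, -4).
GS T = -(D+L)⁻¹U: row 0 first, T[0,2] = -(-6)/(7) = +0.8571; later rows by forward substitution.
  T[0,:] = [+0.0000, -0.5714, +0.8571, +0.5714]
  T[1,:] = [+0.0000, -0.1143, -0.8286, +0.9143]
  T[2,:] = [+0.0000, -0.3619, +1.5429, -0.2714]
  T[3,:] = [+0.0000, +0.1905, +0.9643, -1.1071]
moduli |λ_i(T)| = 1.5627, 1.2654, 0.0241, 0.0000.
ρ(T) = max|λ| = 1.5627; 1.5627 > 1: divergent.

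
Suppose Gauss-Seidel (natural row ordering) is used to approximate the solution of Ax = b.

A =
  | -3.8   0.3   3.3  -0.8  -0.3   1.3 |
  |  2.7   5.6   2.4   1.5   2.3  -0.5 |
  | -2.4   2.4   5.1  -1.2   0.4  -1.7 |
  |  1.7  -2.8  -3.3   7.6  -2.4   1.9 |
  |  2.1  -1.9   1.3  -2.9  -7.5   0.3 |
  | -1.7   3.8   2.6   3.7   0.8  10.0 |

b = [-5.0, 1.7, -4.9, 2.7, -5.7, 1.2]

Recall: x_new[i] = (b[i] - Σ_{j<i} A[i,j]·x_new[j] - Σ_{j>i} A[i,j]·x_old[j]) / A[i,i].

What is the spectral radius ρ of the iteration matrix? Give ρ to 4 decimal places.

Diagonal D = diag(-3.8, 5.6, 5.1, 7.6, -7.5, 10); L, U strict lower/upper.
GS T = -(D+L)⁻¹U: row 0 first, T[0,4] = -(-0.3)/(-3.8) = -0.0789; later rows by forward substitution.
  T[0,:] = [+0.0000, +0.0789, +0.8684, -0.2105, -0.0789, +0.3421]
  T[1,:] = [+0.0000, -0.0381, -0.8473, -0.1664, -0.3727, -0.0757]
  T[2,:] = [+0.0000, +0.0551, +0.8074, +0.2145, +0.0598, +0.5299]
  T[3,:] = [+0.0000, -0.0078, -0.1558, +0.0789, +0.2221, -0.1243]
  T[4,:] = [+0.0000, +0.0443, +0.6580, -0.0101, -0.0032, +0.2949]
  T[5,:] = [+0.0000, +0.0129, +0.2647, -0.0567, +0.0307, -0.0285]
|eigenvalues of T|: 0.9329, 0.1346, 0.1301, 0.1301, 0.0080, 0.0000.
ρ = 0.9329; 0.9329 < 1, so it converges for any x₀.

0.9329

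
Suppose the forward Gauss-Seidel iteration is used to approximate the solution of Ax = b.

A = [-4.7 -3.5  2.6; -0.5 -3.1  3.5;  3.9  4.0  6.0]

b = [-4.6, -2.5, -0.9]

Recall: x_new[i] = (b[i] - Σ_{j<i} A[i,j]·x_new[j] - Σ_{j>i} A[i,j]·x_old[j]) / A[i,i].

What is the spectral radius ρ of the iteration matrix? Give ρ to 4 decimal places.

Diagonal D = diag(-4.7, -3.1, 6); L, U strict lower/upper.
Gauss-Seidel: T = -(D+L)⁻¹U, row 0 first, T[0,1] = -(-3.5)/(-4.7) = -0.7447; later rows by forward substitution.
  T[0,:] = [+0.0000 -0.7447 +0.5532]
  T[1,:] = [+0.0000 +0.1201 +1.0398]
  T[2,:] = [+0.0000 +0.4040 -1.0528]
eigenvalue magnitudes: 1.3404, 0.4077, 0.0000.
ρ = 1.3404; 1.3404 > 1 ⇒ diverges.

1.3404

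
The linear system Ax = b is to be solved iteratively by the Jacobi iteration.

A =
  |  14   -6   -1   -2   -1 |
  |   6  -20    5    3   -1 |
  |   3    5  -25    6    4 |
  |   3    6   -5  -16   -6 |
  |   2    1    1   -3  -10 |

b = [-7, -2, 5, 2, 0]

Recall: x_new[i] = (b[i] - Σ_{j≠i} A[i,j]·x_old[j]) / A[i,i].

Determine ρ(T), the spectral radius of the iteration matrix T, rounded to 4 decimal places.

0.5071

Diagonal D = diag(14, -20, -25, -16, -10); L, U strict lower/upper.
T_J = -D⁻¹(L+U): T[4,0] = -(2)/(-10) = +0.2000; T[4,4] = 0.
  T[0,:] = [+0.0000 +0.4286 +0.0714 +0.1429 +0.0714]
  T[1,:] = [+0.3000 +0.0000 +0.2500 +0.1500 -0.0500]
  T[2,:] = [+0.1200 +0.2000 +0.0000 +0.2400 +0.1600]
  T[3,:] = [+0.1875 +0.3750 -0.3125 +0.0000 -0.3750]
  T[4,:] = [+0.2000 +0.1000 +0.1000 -0.3000 +0.0000]
|eigenvalues of T|: 0.5071, 0.4142, 0.3363, 0.3302, 0.3302.
ρ(T) = max|λ| = 0.5071; 0.5071 < 1, so it converges for any x₀.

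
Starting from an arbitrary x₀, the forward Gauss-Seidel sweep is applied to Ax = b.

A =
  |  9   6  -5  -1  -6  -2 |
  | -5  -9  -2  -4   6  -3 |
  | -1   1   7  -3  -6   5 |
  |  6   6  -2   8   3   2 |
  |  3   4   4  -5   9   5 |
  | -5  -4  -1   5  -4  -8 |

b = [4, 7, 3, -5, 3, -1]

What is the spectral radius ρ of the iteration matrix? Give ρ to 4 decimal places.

Diagonal D = diag(9, -9, 7, 8, 9, -8); L, U strict lower/upper.
Gauss-Seidel: T = -(D+L)⁻¹U, row 0 first, T[0,1] = -(6)/(9) = -0.6667; later rows by forward substitution.
  T[0,:] = [+0.0000 -0.6667 +0.5556 +0.1111 +0.6667 +0.2222]
  T[1,:] = [+0.0000 +0.3704 -0.5309 -0.5062 +0.2963 -0.4568]
  T[2,:] = [+0.0000 -0.1481 +0.1552 +0.5168 +0.9101 -0.6173]
  T[3,:] = [+0.0000 +0.1852 +0.0203 +0.4255 -0.8697 -0.2284]
  T[4,:] = [+0.0000 +0.2263 -0.0070 +0.1946 -1.2415 -0.2791]
  T[5,:] = [+0.0000 +0.2526 -0.0850 +0.2877 -0.6014 +0.1635]
|eigenvalues of T|: 1.2404, 0.6599, 0.4324, 0.4324, 0.0540, 0.0000.
ρ = 1.2404; 1.2404 > 1: divergent.

1.2404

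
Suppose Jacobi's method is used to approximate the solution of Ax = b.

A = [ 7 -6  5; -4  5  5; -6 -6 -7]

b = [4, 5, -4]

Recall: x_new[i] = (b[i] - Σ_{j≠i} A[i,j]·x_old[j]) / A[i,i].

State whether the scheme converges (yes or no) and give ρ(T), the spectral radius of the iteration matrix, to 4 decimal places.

Let D = diag(7, 5, -7); L, U the strict triangles.
Jacobi: T = -D⁻¹(L+U), T[0,2] = -(5)/(7) = -0.7143; T[0,0] = 0.
  T[0,:] = [+0.0000  +0.8571  -0.7143]
  T[1,:] = [+0.8000  +0.0000  -1.0000]
  T[2,:] = [-0.8571  -0.8571  +0.0000]
moduli |λ_i(T)| = 1.6962, 0.8497, 0.8497.
ρ(T) = max|λ| = 1.6962; 1.6962 > 1: divergent.

no, ρ = 1.6962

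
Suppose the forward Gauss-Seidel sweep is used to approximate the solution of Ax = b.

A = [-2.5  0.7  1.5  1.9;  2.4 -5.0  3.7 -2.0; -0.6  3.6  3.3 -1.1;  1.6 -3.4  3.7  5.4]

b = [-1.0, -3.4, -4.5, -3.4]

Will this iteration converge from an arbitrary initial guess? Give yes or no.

no

Diagonal D = diag(-2.5, -5, 3.3, 5.4); L, U strict lower/upper.
T_GS = -(D+L)⁻¹U: row 0 first, T[0,2] = -(1.5)/(-2.5) = +0.6000; later rows by forward substitution.
  T[0,:] = [+0.0000 +0.2800 +0.6000 +0.7600]
  T[1,:] = [+0.0000 +0.1344 +1.0280 -0.0352]
  T[2,:] = [+0.0000 -0.0957 -1.0124 +0.5099]
  T[3,:] = [+0.0000 +0.0672 +1.1631 -0.5967]
|λ(T)| sorted: 1.5506, 0.1149, 0.1149, 0.0000.
spectral radius ρ = 1.5506; 1.5506 > 1: divergent.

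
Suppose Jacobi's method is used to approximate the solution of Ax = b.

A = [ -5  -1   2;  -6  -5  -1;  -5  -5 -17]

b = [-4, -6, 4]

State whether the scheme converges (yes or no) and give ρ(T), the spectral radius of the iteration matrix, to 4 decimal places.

yes, ρ = 0.6235

Let D = diag(-5, -5, -17); L, U the strict triangles.
Jacobi T = -D⁻¹(L+U): T[0,1] = -(-1)/(-5) = -0.2000; T[0,0] = 0.
  T[0,:] = [+0.0000, -0.2000, +0.4000]
  T[1,:] = [-1.2000, +0.0000, -0.2000]
  T[2,:] = [-0.2941, -0.2941, +0.0000]
|eigenvalues of T|: 0.6235, 0.4556, 0.4556.
spectral radius ρ = 0.6235; 0.6235 < 1: convergent.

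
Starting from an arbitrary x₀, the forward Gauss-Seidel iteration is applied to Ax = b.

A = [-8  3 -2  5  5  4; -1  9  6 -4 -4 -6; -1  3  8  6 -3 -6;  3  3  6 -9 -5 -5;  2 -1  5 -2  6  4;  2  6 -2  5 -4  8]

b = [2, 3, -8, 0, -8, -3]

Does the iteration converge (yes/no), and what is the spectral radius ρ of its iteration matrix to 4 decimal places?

no, ρ = 1.6844

Write A = D+L+U with D = diag(-8, 9, 8, -9, 6, 8).
T_GS = -(D+L)⁻¹U: row 0 first, T[0,4] = -(5)/(-8) = +0.6250; later rows by forward substitution.
  T[0,:] = [+0.0000  +0.3750  -0.2500  +0.6250  +0.6250  +0.5000]
  T[1,:] = [+0.0000  +0.0417  -0.6944  +0.5139  +0.5139  +0.7222]
  T[2,:] = [+0.0000  +0.0312  +0.2292  -0.8646  +0.2604  +0.5417]
  T[3,:] = [+0.0000  +0.1597  -0.1620  -0.1968  -0.0023  +0.2130]
  T[4,:] = [+0.0000  -0.0909  -0.2774  +0.5322  -0.3405  -1.0934]
  T[5,:] = [+0.0000  -0.2624  +0.6032  -0.3687  -0.6454  -1.2110]
|roots of det(T-λI)|: 1.6844, 0.5540, 0.3244, 0.2510, 0.2285, 0.0000.
spectral radius ρ = 1.6844; 1.6844 > 1: divergent.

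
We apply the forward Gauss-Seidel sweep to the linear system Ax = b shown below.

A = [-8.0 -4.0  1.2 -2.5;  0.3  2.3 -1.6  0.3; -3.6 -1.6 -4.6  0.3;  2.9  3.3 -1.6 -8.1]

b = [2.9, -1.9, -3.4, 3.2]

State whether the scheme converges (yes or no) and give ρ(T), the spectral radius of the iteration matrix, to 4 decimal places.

yes, ρ = 0.9138

Let D = diag(-8, 2.3, -4.6, -8.1); L, U the strict triangles.
Gauss-Seidel: T = -(D+L)⁻¹U, row 0 first, T[0,1] = -(-4)/(-8) = -0.5000; later rows by forward substitution.
  T[0,:] = [+0.0000, -0.5000, +0.1500, -0.3125]
  T[1,:] = [+0.0000, +0.0652, +0.6761, -0.0897]
  T[2,:] = [+0.0000, +0.3686, -0.3526, +0.3410]
  T[3,:] = [+0.0000, -0.2253, +0.3988, -0.2158]
|λ(T)| sorted: 0.9138, 0.3878, 0.0229, 0.0000.
spectral radius ρ = 0.9138; 0.9138 < 1 ⇒ converges.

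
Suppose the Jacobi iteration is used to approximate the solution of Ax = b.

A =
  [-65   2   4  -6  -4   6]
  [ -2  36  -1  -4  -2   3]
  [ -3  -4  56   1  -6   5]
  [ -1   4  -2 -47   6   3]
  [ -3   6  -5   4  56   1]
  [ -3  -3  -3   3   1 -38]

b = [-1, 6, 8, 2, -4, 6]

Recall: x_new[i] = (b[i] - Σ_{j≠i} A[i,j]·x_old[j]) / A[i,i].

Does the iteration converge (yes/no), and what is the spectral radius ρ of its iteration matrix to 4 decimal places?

Let D = diag(-65, 36, 56, -47, 56, -38); L, U the strict triangles.
Jacobi T = -D⁻¹(L+U): T[3,0] = -(-1)/(-47) = -0.0213; T[3,3] = 0.
  T[0,:] = [+0.0000 +0.0308 +0.0615 -0.0923 -0.0615 +0.0923]
  T[1,:] = [+0.0556 +0.0000 +0.0278 +0.1111 +0.0556 -0.0833]
  T[2,:] = [+0.0536 +0.0714 +0.0000 -0.0179 +0.1071 -0.0893]
  T[3,:] = [-0.0213 +0.0851 -0.0426 +0.0000 +0.1277 +0.0638]
  T[4,:] = [+0.0536 -0.1071 +0.0893 -0.0714 +0.0000 -0.0179]
  T[5,:] = [-0.0789 -0.0789 -0.0789 +0.0789 +0.0263 +0.0000]
eigenvalue magnitudes: 0.1816, 0.1500, 0.1243, 0.1243, 0.0465, 0.0465.
ρ = 0.1816; 0.1816 < 1: convergent.

yes, ρ = 0.1816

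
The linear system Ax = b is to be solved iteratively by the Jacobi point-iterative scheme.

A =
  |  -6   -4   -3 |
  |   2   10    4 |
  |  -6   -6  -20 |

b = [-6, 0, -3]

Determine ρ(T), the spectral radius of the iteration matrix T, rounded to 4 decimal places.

0.7426

Split A = D + L + U, D = diag(-6, 10, -20).
Jacobi: T = -D⁻¹(L+U), T[2,1] = -(-6)/(-20) = -0.3000; T[2,2] = 0.
  T[0,:] = [+0.0000 -0.6667 -0.5000]
  T[1,:] = [-0.2000 +0.0000 -0.4000]
  T[2,:] = [-0.3000 -0.3000 +0.0000]
|λ(T)| sorted: 0.7426, 0.3849, 0.3849.
ρ = 0.7426; 0.7426 < 1, so it converges for any x₀.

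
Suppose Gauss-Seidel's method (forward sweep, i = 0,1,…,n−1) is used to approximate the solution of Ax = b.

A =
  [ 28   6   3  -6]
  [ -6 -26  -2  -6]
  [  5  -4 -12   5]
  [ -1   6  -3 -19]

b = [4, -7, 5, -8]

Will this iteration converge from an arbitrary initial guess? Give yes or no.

Split A = D + L + U, D = diag(28, -26, -12, -19).
Gauss-Seidel: T = -(D+L)⁻¹U, row 0 first, T[0,3] = -(-6)/(28) = +0.2143; later rows by forward substitution.
  T[0,:] = [+0.0000  -0.2143  -0.1071  +0.2143]
  T[1,:] = [+0.0000  +0.0495  -0.0522  -0.2802]
  T[2,:] = [+0.0000  -0.1058  -0.0272  +0.5994]
  T[3,:] = [+0.0000  +0.0436  -0.0065  -0.1944]
eigenvalue magnitudes: 0.1553, 0.0482, 0.0482, 0.0000.
ρ(T) = max|λ| = 0.1553; 0.1553 < 1, so it converges for any x₀.

yes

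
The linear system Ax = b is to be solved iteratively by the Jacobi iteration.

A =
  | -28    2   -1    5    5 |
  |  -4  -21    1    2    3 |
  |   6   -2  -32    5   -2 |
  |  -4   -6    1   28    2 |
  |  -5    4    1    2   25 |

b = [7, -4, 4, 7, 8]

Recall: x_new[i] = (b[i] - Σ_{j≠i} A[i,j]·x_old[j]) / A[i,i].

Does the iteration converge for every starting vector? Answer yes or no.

yes

Diagonal D = diag(-28, -21, -32, 28, 25); L, U strict lower/upper.
Jacobi: T = -D⁻¹(L+U), T[4,3] = -(2)/(25) = -0.0800; T[4,4] = 0.
  T[0,:] = [+0.0000, +0.0714, -0.0357, +0.1786, +0.1786]
  T[1,:] = [-0.1905, +0.0000, +0.0476, +0.0952, +0.1429]
  T[2,:] = [+0.1875, -0.0625, +0.0000, +0.1562, -0.0625]
  T[3,:] = [+0.1429, +0.2143, -0.0357, +0.0000, -0.0714]
  T[4,:] = [+0.2000, -0.1600, -0.0400, -0.0800, +0.0000]
eigenvalue magnitudes: 0.2716, 0.1513, 0.1374, 0.1374, 0.1315.
ρ = 0.2716; 0.2716 < 1: convergent.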